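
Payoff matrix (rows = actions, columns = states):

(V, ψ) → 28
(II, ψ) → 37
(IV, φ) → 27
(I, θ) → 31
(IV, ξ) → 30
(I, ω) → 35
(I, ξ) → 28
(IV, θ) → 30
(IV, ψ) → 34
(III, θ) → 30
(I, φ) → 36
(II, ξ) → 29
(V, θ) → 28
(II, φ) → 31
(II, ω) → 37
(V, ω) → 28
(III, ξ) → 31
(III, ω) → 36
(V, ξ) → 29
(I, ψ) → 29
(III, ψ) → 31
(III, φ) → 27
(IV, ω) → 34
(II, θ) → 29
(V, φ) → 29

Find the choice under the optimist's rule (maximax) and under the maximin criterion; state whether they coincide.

maximax → II; maximin → II (agree)

Row maxima: I=36, II=37, III=36, IV=34, V=29
Best best-case = 37 → II.
Row minima: I=28, II=29, III=27, IV=27, V=28
Best worst-case = 29 → II.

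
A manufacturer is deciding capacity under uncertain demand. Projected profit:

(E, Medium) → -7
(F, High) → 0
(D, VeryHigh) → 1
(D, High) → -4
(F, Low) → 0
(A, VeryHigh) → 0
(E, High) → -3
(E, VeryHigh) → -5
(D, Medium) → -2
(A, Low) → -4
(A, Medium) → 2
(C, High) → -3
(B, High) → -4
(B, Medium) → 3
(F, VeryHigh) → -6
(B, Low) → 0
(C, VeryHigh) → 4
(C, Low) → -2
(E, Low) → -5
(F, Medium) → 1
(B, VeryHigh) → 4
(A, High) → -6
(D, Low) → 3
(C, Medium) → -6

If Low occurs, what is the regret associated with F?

Best payoff under Low is 3.
Regret = 3 − 0 = 3.

3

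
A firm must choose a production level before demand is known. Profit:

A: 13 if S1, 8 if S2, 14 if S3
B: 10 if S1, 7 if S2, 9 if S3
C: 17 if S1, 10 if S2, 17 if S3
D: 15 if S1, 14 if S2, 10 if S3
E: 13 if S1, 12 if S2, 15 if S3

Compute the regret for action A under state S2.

6

Best payoff under S2 is 14.
Regret = 14 − 8 = 6.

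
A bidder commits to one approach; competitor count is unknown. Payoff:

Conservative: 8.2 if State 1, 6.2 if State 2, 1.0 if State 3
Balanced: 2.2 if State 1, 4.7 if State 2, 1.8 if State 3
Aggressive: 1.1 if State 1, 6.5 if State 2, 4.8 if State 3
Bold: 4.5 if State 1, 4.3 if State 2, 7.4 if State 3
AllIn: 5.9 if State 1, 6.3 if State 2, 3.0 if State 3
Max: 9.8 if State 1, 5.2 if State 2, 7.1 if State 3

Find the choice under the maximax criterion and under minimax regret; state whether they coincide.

Row maxima: Conservative=8.2, Balanced=4.7, Aggressive=6.5, Bold=7.4, AllIn=6.3, Max=9.8
Best best-case = 9.8 → Max.
Column bests: State 1=9.8, State 2=6.5, State 3=7.4.
Conservative regrets: 1.6, 0.3, 6.4 → max 6.4
Balanced regrets: 7.6, 1.8, 5.6 → max 7.6
Aggressive regrets: 8.7, 0.0, 2.6 → max 8.7
Bold regrets: 5.3, 2.2, 0.0 → max 5.3
AllIn regrets: 3.9, 0.2, 4.4 → max 4.4
Max regrets: 0.0, 1.3, 0.3 → max 1.3
Smallest max regret = 1.3 → Max.

maximax → Max; minimax regret → Max (agree)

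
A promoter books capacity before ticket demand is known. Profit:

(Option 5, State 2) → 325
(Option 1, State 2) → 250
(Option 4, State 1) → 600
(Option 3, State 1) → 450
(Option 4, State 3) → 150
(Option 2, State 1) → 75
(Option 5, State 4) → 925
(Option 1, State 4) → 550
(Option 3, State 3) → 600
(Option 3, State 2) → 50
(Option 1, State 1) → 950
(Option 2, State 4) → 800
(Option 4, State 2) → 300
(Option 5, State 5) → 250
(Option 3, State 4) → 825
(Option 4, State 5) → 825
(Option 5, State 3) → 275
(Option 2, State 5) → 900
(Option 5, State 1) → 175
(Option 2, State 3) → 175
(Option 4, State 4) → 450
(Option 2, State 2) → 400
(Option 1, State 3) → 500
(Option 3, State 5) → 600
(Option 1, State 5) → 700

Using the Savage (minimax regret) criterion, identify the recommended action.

Column bests: State 1=950, State 2=400, State 3=600, State 4=925, State 5=900.
Option 1 regrets: 0, 150, 100, 375, 200 → max 375
Option 2 regrets: 875, 0, 425, 125, 0 → max 875
Option 3 regrets: 500, 350, 0, 100, 300 → max 500
Option 4 regrets: 350, 100, 450, 475, 75 → max 475
Option 5 regrets: 775, 75, 325, 0, 650 → max 775
Smallest max regret = 375 → Option 1.

Option 1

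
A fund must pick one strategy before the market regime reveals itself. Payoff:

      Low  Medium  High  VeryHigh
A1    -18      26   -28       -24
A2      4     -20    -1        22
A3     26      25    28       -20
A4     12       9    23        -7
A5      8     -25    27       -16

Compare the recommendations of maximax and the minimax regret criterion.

Row maxima: A1=26, A2=22, A3=28, A4=23, A5=27
Best best-case = 28 → A3.
Column bests: Low=26, Medium=26, High=28, VeryHigh=22.
A1 regrets: 44, 0, 56, 46 → max 56
A2 regrets: 22, 46, 29, 0 → max 46
A3 regrets: 0, 1, 0, 42 → max 42
A4 regrets: 14, 17, 5, 29 → max 29
A5 regrets: 18, 51, 1, 38 → max 51
Smallest max regret = 29 → A4.

maximax → A3; minimax regret → A4 (disagree)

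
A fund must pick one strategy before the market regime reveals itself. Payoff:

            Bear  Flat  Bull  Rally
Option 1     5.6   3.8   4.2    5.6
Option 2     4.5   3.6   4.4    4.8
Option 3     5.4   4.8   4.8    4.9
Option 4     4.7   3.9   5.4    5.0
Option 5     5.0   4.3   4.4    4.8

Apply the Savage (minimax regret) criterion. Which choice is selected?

Option 3

Column bests: Bear=5.6, Flat=4.8, Bull=5.4, Rally=5.6.
Option 1 regrets: 0.0, 1.0, 1.2, 0.0 → max 1.2
Option 2 regrets: 1.1, 1.2, 1.0, 0.8 → max 1.2
Option 3 regrets: 0.2, 0.0, 0.6, 0.7 → max 0.7
Option 4 regrets: 0.9, 0.9, 0.0, 0.6 → max 0.9
Option 5 regrets: 0.6, 0.5, 1.0, 0.8 → max 1.0
Smallest max regret = 0.7 → Option 3.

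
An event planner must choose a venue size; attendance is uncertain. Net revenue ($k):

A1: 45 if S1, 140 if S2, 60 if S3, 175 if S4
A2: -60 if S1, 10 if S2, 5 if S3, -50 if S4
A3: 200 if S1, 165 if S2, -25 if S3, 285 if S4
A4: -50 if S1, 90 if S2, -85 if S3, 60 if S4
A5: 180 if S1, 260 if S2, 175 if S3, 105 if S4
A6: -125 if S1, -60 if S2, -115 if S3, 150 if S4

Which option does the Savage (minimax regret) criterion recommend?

A1

Column bests: S1=200, S2=260, S3=175, S4=285.
A1 regrets: 155, 120, 115, 110 → max 155
A2 regrets: 260, 250, 170, 335 → max 335
A3 regrets: 0, 95, 200, 0 → max 200
A4 regrets: 250, 170, 260, 225 → max 260
A5 regrets: 20, 0, 0, 180 → max 180
A6 regrets: 325, 320, 290, 135 → max 325
Smallest max regret = 155 → A1.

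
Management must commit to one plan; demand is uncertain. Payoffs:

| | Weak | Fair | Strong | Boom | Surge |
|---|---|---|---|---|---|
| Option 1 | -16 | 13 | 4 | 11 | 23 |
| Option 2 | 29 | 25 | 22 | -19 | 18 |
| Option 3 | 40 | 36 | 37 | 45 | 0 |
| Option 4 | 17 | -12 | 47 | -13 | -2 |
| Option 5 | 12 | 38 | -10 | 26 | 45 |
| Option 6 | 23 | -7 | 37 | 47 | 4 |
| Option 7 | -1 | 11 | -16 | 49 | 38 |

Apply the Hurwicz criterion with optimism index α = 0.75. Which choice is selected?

Option 1: 0.75·23 + 0.25·(-16) = 13.25
Option 2: 0.75·29 + 0.25·(-19) = 17
Option 3: 0.75·45 + 0.25·0 = 33.75
Option 4: 0.75·47 + 0.25·(-13) = 32
Option 5: 0.75·45 + 0.25·(-10) = 31.25
Option 6: 0.75·47 + 0.25·(-7) = 33.5
Option 7: 0.75·49 + 0.25·(-16) = 32.75
Highest Hurwicz score = 33.75 → Option 3.

Option 3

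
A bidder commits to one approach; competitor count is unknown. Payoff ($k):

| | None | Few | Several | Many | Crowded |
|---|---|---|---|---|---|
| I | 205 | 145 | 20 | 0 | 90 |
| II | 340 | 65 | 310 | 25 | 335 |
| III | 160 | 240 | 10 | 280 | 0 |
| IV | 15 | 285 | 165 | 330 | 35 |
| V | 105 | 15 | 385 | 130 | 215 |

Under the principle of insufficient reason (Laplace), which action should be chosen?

Row averages: I=92, II=215, III=138, IV=166, V=170
Highest average = 215 → II.

II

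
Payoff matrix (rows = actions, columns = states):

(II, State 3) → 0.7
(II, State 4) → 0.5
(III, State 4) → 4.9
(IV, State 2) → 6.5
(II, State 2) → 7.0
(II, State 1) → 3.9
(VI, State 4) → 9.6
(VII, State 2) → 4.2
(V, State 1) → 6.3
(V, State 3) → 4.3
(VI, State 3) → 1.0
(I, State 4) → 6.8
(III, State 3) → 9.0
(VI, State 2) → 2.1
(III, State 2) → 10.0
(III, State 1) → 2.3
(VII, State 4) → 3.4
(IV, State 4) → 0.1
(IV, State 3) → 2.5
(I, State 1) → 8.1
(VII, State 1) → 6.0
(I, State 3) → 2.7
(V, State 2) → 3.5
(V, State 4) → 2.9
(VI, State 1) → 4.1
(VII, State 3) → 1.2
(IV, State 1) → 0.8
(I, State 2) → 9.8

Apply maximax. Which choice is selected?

III

Row maxima: I=9.8, II=7.0, III=10.0, IV=6.5, V=6.3, VI=9.6, VII=6.0
Best best-case = 10.0 → III.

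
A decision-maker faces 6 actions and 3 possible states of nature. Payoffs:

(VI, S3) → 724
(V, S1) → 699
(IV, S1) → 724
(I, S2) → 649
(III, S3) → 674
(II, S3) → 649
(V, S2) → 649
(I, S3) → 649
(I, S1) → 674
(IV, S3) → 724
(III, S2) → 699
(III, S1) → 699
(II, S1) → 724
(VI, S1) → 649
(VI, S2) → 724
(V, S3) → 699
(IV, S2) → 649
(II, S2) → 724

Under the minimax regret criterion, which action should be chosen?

III

Column bests: S1=724, S2=724, S3=724.
I regrets: 50, 75, 75 → max 75
II regrets: 0, 0, 75 → max 75
III regrets: 25, 25, 50 → max 50
IV regrets: 0, 75, 0 → max 75
V regrets: 25, 75, 25 → max 75
VI regrets: 75, 0, 0 → max 75
Smallest max regret = 50 → III.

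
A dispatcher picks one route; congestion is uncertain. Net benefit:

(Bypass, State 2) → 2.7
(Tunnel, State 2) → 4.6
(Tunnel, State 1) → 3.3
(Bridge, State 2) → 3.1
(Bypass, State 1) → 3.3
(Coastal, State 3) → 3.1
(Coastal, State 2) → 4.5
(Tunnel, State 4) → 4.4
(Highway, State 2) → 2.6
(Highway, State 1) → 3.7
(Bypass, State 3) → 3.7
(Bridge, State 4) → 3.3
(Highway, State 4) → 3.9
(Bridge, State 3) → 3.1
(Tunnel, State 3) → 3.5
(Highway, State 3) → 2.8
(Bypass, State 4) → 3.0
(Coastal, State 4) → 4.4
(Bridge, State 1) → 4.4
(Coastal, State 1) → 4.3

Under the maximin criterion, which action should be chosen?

Row minima: Bridge=3.1, Highway=2.6, Bypass=2.7, Coastal=3.1, Tunnel=3.3
Best worst-case = 3.3 → Tunnel.

Tunnel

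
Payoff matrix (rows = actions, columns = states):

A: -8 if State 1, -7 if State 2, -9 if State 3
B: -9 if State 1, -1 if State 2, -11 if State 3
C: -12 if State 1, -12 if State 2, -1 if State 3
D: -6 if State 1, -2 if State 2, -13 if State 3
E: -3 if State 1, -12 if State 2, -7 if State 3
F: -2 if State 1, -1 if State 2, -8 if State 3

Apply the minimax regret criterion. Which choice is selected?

F

Column bests: State 1=-2, State 2=-1, State 3=-1.
A regrets: 6, 6, 8 → max 8
B regrets: 7, 0, 10 → max 10
C regrets: 10, 11, 0 → max 11
D regrets: 4, 1, 12 → max 12
E regrets: 1, 11, 6 → max 11
F regrets: 0, 0, 7 → max 7
Smallest max regret = 7 → F.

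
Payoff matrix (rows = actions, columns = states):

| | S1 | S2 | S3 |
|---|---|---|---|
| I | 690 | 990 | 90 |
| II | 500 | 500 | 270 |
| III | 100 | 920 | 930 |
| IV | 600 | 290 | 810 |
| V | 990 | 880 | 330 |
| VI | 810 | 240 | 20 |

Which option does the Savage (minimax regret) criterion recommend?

V

Column bests: S1=990, S2=990, S3=930.
I regrets: 300, 0, 840 → max 840
II regrets: 490, 490, 660 → max 660
III regrets: 890, 70, 0 → max 890
IV regrets: 390, 700, 120 → max 700
V regrets: 0, 110, 600 → max 600
VI regrets: 180, 750, 910 → max 910
Smallest max regret = 600 → V.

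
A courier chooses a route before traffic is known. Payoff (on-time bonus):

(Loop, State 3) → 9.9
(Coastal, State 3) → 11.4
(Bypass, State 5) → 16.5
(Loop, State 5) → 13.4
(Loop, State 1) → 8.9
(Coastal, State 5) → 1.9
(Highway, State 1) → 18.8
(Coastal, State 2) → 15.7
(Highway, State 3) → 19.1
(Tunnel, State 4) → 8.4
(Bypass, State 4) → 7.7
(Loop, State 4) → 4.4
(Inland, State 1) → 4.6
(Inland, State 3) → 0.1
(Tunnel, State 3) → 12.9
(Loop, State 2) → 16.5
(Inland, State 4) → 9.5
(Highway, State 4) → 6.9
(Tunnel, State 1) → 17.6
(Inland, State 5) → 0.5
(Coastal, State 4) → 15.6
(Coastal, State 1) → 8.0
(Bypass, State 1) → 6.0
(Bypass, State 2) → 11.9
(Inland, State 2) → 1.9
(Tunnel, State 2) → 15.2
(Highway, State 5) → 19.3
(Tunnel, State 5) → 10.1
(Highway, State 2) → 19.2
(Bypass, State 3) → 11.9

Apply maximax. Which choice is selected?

Row maxima: Bypass=16.5, Tunnel=17.6, Highway=19.3, Loop=16.5, Coastal=15.7, Inland=9.5
Best best-case = 19.3 → Highway.

Highway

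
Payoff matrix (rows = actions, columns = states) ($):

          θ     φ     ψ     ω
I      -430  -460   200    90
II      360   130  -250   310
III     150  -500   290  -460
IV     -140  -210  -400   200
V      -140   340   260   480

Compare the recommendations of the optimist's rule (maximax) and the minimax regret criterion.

maximax → V; minimax regret → V (agree)

Row maxima: I=200, II=360, III=290, IV=200, V=480
Best best-case = 480 → V.
Column bests: θ=360, φ=340, ψ=290, ω=480.
I regrets: 790, 800, 90, 390 → max 800
II regrets: 0, 210, 540, 170 → max 540
III regrets: 210, 840, 0, 940 → max 940
IV regrets: 500, 550, 690, 280 → max 690
V regrets: 500, 0, 30, 0 → max 500
Smallest max regret = 500 → V.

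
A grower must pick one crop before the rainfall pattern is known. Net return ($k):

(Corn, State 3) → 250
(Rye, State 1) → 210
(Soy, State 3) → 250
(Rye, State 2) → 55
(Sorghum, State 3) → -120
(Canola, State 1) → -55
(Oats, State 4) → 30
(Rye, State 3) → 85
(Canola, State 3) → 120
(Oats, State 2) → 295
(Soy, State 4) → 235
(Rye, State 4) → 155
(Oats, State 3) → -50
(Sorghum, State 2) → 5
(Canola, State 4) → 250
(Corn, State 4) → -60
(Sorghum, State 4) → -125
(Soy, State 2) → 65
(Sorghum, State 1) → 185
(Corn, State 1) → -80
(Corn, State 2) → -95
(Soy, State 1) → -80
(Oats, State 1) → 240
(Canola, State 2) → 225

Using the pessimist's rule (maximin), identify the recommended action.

Row minima: Soy=-80, Rye=55, Oats=-50, Canola=-55, Sorghum=-125, Corn=-95
Best worst-case = 55 → Rye.

Rye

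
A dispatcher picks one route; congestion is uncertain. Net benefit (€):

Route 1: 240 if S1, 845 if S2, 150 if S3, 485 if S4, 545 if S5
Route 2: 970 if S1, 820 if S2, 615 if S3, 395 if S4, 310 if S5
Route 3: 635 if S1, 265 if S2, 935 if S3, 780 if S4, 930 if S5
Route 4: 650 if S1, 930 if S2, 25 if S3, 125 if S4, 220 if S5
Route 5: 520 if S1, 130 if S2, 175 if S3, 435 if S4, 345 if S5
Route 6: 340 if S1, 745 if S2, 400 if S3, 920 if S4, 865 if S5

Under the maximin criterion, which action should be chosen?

Route 6

Row minima: Route 1=150, Route 2=310, Route 3=265, Route 4=25, Route 5=130, Route 6=340
Best worst-case = 340 → Route 6.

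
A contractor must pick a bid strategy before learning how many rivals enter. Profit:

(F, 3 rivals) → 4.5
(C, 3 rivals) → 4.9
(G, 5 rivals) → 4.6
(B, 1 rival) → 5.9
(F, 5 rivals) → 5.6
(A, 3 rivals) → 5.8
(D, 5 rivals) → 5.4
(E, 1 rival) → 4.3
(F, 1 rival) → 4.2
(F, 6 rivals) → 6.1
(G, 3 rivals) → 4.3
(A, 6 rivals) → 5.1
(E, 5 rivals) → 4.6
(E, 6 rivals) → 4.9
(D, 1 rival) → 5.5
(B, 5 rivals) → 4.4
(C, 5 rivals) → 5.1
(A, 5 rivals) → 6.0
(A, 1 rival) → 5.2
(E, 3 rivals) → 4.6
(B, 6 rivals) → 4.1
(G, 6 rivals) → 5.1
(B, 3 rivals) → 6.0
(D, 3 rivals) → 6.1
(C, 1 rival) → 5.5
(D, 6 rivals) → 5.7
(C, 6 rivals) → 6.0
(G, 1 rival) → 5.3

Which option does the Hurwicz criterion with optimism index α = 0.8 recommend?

D

A: 0.8·6.0 + 0.2·5.1 = 5.82
B: 0.8·6.0 + 0.2·4.1 = 5.62
C: 0.8·6.0 + 0.2·4.9 = 5.78
D: 0.8·6.1 + 0.2·5.4 = 5.96
E: 0.8·4.9 + 0.2·4.3 = 4.78
F: 0.8·6.1 + 0.2·4.2 = 5.72
G: 0.8·5.3 + 0.2·4.3 = 5.1
Highest Hurwicz score = 5.96 → D.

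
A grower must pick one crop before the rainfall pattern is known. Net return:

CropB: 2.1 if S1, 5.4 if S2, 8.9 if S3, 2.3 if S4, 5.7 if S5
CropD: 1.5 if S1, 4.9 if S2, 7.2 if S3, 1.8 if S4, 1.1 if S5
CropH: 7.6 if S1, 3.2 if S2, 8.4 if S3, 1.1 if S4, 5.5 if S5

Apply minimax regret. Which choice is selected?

CropH

Column bests: S1=7.6, S2=5.4, S3=8.9, S4=2.3, S5=5.7.
CropB regrets: 5.5, 0.0, 0.0, 0.0, 0.0 → max 5.5
CropD regrets: 6.1, 0.5, 1.7, 0.5, 4.6 → max 6.1
CropH regrets: 0.0, 2.2, 0.5, 1.2, 0.2 → max 2.2
Smallest max regret = 2.2 → CropH.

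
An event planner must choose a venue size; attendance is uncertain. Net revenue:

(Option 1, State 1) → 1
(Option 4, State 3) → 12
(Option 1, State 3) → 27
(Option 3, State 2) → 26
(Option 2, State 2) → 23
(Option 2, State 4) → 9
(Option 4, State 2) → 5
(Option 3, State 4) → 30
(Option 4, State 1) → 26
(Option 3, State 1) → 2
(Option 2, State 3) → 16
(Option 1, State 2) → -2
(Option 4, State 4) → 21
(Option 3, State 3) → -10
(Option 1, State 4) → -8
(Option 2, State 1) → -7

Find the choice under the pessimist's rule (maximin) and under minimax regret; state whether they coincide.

maximin → Option 4; minimax regret → Option 4 (agree)

Row minima: Option 1=-8, Option 2=-7, Option 3=-10, Option 4=5
Best worst-case = 5 → Option 4.
Column bests: State 1=26, State 2=26, State 3=27, State 4=30.
Option 1 regrets: 25, 28, 0, 38 → max 38
Option 2 regrets: 33, 3, 11, 21 → max 33
Option 3 regrets: 24, 0, 37, 0 → max 37
Option 4 regrets: 0, 21, 15, 9 → max 21
Smallest max regret = 21 → Option 4.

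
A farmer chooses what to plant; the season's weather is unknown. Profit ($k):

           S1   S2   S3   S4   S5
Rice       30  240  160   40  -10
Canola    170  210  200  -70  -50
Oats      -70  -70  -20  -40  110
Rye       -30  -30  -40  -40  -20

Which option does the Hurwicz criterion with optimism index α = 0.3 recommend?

Rice: 0.3·240 + 0.7·(-10) = 65
Canola: 0.3·210 + 0.7·(-70) = 14
Oats: 0.3·110 + 0.7·(-70) = -16
Rye: 0.3·(-20) + 0.7·(-40) = -34
Highest Hurwicz score = 65 → Rice.

Rice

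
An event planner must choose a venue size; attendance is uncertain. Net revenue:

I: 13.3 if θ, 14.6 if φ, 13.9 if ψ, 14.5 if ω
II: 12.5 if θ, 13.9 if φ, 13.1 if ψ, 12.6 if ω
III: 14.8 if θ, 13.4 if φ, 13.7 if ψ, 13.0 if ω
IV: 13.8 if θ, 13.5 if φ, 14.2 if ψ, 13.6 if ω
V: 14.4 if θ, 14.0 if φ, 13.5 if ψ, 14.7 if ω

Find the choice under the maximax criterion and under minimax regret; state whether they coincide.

maximax → III; minimax regret → V (disagree)

Row maxima: I=14.6, II=13.9, III=14.8, IV=14.2, V=14.7
Best best-case = 14.8 → III.
Column bests: θ=14.8, φ=14.6, ψ=14.2, ω=14.7.
I regrets: 1.5, 0.0, 0.3, 0.2 → max 1.5
II regrets: 2.3, 0.7, 1.1, 2.1 → max 2.3
III regrets: 0.0, 1.2, 0.5, 1.7 → max 1.7
IV regrets: 1.0, 1.1, 0.0, 1.1 → max 1.1
V regrets: 0.4, 0.6, 0.7, 0.0 → max 0.7
Smallest max regret = 0.7 → V.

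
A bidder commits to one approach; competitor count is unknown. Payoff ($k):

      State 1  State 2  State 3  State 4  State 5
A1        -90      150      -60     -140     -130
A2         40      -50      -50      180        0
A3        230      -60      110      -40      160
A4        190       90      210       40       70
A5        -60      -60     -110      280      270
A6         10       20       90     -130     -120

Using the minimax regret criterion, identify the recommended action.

Column bests: State 1=230, State 2=150, State 3=210, State 4=280, State 5=270.
A1 regrets: 320, 0, 270, 420, 400 → max 420
A2 regrets: 190, 200, 260, 100, 270 → max 270
A3 regrets: 0, 210, 100, 320, 110 → max 320
A4 regrets: 40, 60, 0, 240, 200 → max 240
A5 regrets: 290, 210, 320, 0, 0 → max 320
A6 regrets: 220, 130, 120, 410, 390 → max 410
Smallest max regret = 240 → A4.

A4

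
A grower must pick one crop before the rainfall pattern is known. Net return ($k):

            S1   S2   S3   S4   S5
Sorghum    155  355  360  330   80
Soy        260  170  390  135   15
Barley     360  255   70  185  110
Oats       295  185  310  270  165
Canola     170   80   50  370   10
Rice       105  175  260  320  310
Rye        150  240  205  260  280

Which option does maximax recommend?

Soy

Row maxima: Sorghum=360, Soy=390, Barley=360, Oats=310, Canola=370, Rice=320, Rye=280
Best best-case = 390 → Soy.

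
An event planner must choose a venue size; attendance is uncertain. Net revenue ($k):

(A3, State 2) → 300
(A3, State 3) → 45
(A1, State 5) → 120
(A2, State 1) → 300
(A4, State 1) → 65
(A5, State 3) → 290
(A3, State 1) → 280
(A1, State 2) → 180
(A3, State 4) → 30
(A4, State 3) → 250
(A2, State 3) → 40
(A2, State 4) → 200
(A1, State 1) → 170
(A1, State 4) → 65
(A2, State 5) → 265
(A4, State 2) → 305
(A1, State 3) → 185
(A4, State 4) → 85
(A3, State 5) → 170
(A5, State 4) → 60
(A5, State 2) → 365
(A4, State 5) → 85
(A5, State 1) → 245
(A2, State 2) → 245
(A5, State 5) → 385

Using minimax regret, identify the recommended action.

Column bests: State 1=300, State 2=365, State 3=290, State 4=200, State 5=385.
A1 regrets: 130, 185, 105, 135, 265 → max 265
A2 regrets: 0, 120, 250, 0, 120 → max 250
A3 regrets: 20, 65, 245, 170, 215 → max 245
A4 regrets: 235, 60, 40, 115, 300 → max 300
A5 regrets: 55, 0, 0, 140, 0 → max 140
Smallest max regret = 140 → A5.

A5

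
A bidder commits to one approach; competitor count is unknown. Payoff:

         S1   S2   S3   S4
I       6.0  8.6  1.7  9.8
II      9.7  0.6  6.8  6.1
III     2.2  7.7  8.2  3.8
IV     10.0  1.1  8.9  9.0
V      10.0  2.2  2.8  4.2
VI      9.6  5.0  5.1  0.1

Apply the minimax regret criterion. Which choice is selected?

V

Column bests: S1=10.0, S2=8.6, S3=8.9, S4=9.8.
I regrets: 4.0, 0.0, 7.2, 0.0 → max 7.2
II regrets: 0.3, 8.0, 2.1, 3.7 → max 8.0
III regrets: 7.8, 0.9, 0.7, 6.0 → max 7.8
IV regrets: 0.0, 7.5, 0.0, 0.8 → max 7.5
V regrets: 0.0, 6.4, 6.1, 5.6 → max 6.4
VI regrets: 0.4, 3.6, 3.8, 9.7 → max 9.7
Smallest max regret = 6.4 → V.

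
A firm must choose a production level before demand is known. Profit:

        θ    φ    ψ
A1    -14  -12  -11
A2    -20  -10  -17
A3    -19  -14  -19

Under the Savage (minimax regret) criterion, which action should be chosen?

Column bests: θ=-14, φ=-10, ψ=-11.
A1 regrets: 0, 2, 0 → max 2
A2 regrets: 6, 0, 6 → max 6
A3 regrets: 5, 4, 8 → max 8
Smallest max regret = 2 → A1.

A1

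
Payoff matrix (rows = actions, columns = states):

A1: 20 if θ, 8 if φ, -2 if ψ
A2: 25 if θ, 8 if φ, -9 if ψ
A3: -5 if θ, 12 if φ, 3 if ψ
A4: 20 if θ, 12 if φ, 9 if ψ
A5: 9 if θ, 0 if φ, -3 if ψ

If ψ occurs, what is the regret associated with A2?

Best payoff under ψ is 9.
Regret = 9 − (-9) = 18.

18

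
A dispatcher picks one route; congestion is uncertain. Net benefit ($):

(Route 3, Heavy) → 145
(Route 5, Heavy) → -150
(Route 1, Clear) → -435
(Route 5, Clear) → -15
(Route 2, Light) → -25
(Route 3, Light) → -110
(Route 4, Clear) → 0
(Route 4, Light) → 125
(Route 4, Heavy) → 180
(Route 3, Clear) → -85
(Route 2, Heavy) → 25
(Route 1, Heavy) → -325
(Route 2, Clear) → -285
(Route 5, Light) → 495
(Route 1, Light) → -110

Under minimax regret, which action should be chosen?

Column bests: Clear=0, Light=495, Heavy=180.
Route 1 regrets: 435, 605, 505 → max 605
Route 2 regrets: 285, 520, 155 → max 520
Route 3 regrets: 85, 605, 35 → max 605
Route 4 regrets: 0, 370, 0 → max 370
Route 5 regrets: 15, 0, 330 → max 330
Smallest max regret = 330 → Route 5.

Route 5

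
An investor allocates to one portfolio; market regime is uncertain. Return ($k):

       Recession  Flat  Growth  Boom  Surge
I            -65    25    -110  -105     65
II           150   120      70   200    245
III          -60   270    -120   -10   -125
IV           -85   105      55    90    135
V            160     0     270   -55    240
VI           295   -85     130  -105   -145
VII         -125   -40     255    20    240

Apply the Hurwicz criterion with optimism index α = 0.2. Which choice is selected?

II

I: 0.2·65 + 0.8·(-110) = -75
II: 0.2·245 + 0.8·70 = 105
III: 0.2·270 + 0.8·(-125) = -46
IV: 0.2·135 + 0.8·(-85) = -41
V: 0.2·270 + 0.8·(-55) = 10
VI: 0.2·295 + 0.8·(-145) = -57
VII: 0.2·255 + 0.8·(-125) = -49
Highest Hurwicz score = 105 → II.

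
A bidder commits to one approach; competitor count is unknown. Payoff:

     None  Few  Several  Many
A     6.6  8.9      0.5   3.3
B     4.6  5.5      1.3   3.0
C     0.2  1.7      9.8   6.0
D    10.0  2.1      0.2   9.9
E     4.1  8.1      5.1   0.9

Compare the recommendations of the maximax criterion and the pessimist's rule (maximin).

Row maxima: A=8.9, B=5.5, C=9.8, D=10.0, E=8.1
Best best-case = 10.0 → D.
Row minima: A=0.5, B=1.3, C=0.2, D=0.2, E=0.9
Best worst-case = 1.3 → B.

maximax → D; maximin → B (disagree)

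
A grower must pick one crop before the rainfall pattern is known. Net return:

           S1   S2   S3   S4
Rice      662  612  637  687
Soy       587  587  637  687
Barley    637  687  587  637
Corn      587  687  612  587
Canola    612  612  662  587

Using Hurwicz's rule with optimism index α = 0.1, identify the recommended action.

Rice

Rice: 0.1·687 + 0.9·612 = 619.5
Soy: 0.1·687 + 0.9·587 = 597
Barley: 0.1·687 + 0.9·587 = 597
Corn: 0.1·687 + 0.9·587 = 597
Canola: 0.1·662 + 0.9·587 = 594.5
Highest Hurwicz score = 619.5 → Rice.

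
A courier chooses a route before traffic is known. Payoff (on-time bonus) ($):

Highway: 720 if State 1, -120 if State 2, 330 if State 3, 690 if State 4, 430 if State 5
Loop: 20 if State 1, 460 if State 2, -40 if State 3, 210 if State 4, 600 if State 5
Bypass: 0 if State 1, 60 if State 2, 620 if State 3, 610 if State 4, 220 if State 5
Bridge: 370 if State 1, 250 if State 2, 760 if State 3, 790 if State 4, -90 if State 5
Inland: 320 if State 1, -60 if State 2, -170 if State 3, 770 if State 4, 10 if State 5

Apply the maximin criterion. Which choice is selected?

Row minima: Highway=-120, Loop=-40, Bypass=0, Bridge=-90, Inland=-170
Best worst-case = 0 → Bypass.

Bypass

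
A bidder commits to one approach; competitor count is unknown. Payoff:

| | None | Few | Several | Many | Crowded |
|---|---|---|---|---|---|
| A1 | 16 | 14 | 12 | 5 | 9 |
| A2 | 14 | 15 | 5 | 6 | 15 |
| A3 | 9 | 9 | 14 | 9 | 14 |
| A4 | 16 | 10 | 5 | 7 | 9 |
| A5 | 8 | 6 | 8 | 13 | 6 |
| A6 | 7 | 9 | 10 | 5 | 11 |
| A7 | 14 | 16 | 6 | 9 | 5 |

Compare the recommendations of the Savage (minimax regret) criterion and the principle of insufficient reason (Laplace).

minimax regret → A3; laplace → A1 (disagree)

Column bests: None=16, Few=16, Several=14, Many=13, Crowded=15.
A1 regrets: 0, 2, 2, 8, 6 → max 8
A2 regrets: 2, 1, 9, 7, 0 → max 9
A3 regrets: 7, 7, 0, 4, 1 → max 7
A4 regrets: 0, 6, 9, 6, 6 → max 9
A5 regrets: 8, 10, 6, 0, 9 → max 10
A6 regrets: 9, 7, 4, 8, 4 → max 9
A7 regrets: 2, 0, 8, 4, 10 → max 10
Smallest max regret = 7 → A3.
Row averages: A1=11.2, A2=11, A3=11, A4=9.4, A5=8.2, A6=8.4, A7=10
Highest average = 11.2 → A1.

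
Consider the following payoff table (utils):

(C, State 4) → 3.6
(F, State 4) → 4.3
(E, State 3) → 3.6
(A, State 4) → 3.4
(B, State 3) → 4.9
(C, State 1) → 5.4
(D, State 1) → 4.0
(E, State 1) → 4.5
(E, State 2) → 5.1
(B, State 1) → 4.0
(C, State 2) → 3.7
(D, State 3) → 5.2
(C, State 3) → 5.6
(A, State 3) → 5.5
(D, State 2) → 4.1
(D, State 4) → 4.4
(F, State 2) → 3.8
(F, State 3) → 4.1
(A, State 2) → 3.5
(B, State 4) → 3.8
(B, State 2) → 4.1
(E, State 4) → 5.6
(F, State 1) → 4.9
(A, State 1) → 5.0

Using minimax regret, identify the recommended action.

Column bests: State 1=5.4, State 2=5.1, State 3=5.6, State 4=5.6.
A regrets: 0.4, 1.6, 0.1, 2.2 → max 2.2
B regrets: 1.4, 1.0, 0.7, 1.8 → max 1.8
C regrets: 0.0, 1.4, 0.0, 2.0 → max 2.0
D regrets: 1.4, 1.0, 0.4, 1.2 → max 1.4
E regrets: 0.9, 0.0, 2.0, 0.0 → max 2.0
F regrets: 0.5, 1.3, 1.5, 1.3 → max 1.5
Smallest max regret = 1.4 → D.

D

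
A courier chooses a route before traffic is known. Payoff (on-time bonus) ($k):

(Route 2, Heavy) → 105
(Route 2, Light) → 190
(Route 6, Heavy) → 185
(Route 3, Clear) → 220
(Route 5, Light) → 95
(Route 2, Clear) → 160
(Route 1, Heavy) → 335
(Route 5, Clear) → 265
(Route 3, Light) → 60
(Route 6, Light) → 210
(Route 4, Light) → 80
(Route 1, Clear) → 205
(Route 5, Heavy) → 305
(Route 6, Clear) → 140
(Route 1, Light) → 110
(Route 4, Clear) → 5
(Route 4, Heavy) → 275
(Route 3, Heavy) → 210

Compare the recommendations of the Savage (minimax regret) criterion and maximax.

minimax regret → Route 1; maximax → Route 1 (agree)

Column bests: Clear=265, Light=210, Heavy=335.
Route 1 regrets: 60, 100, 0 → max 100
Route 2 regrets: 105, 20, 230 → max 230
Route 3 regrets: 45, 150, 125 → max 150
Route 4 regrets: 260, 130, 60 → max 260
Route 5 regrets: 0, 115, 30 → max 115
Route 6 regrets: 125, 0, 150 → max 150
Smallest max regret = 100 → Route 1.
Row maxima: Route 1=335, Route 2=190, Route 3=220, Route 4=275, Route 5=305, Route 6=210
Best best-case = 335 → Route 1.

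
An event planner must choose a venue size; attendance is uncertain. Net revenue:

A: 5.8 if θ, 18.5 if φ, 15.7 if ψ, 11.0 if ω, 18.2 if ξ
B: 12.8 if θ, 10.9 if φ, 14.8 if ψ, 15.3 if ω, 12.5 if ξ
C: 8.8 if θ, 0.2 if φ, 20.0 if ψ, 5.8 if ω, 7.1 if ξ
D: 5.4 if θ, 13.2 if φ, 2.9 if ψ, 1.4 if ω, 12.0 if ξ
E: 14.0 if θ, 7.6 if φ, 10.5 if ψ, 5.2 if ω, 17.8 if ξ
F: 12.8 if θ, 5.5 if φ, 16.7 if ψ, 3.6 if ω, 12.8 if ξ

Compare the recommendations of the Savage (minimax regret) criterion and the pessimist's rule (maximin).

Column bests: θ=14.0, φ=18.5, ψ=20.0, ω=15.3, ξ=18.2.
A regrets: 8.2, 0.0, 4.3, 4.3, 0.0 → max 8.2
B regrets: 1.2, 7.6, 5.2, 0.0, 5.7 → max 7.6
C regrets: 5.2, 18.3, 0.0, 9.5, 11.1 → max 18.3
D regrets: 8.6, 5.3, 17.1, 13.9, 6.2 → max 17.1
E regrets: 0.0, 10.9, 9.5, 10.1, 0.4 → max 10.9
F regrets: 1.2, 13.0, 3.3, 11.7, 5.4 → max 13.0
Smallest max regret = 7.6 → B.
Row minima: A=5.8, B=10.9, C=0.2, D=1.4, E=5.2, F=3.6
Best worst-case = 10.9 → B.

minimax regret → B; maximin → B (agree)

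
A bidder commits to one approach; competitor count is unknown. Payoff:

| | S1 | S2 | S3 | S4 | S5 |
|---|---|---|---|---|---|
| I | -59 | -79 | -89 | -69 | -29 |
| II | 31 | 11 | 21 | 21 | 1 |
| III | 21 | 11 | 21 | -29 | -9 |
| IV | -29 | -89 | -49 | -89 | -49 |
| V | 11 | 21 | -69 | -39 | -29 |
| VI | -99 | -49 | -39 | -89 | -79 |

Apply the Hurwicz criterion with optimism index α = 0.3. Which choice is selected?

I: 0.3·(-29) + 0.7·(-89) = -71
II: 0.3·31 + 0.7·1 = 10
III: 0.3·21 + 0.7·(-29) = -14
IV: 0.3·(-29) + 0.7·(-89) = -71
V: 0.3·21 + 0.7·(-69) = -42
VI: 0.3·(-39) + 0.7·(-99) = -81
Highest Hurwicz score = 10 → II.

II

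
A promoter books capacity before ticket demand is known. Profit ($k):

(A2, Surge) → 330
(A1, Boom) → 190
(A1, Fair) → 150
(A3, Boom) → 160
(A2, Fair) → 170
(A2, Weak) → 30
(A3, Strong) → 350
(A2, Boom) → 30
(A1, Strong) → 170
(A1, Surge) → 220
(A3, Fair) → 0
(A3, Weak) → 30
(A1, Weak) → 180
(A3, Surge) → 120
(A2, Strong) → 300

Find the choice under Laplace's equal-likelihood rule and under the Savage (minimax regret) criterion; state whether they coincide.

laplace → A1; minimax regret → A2 (disagree)

Row averages: A1=182, A2=172, A3=132
Highest average = 182 → A1.
Column bests: Weak=180, Fair=170, Strong=350, Boom=190, Surge=330.
A1 regrets: 0, 20, 180, 0, 110 → max 180
A2 regrets: 150, 0, 50, 160, 0 → max 160
A3 regrets: 150, 170, 0, 30, 210 → max 210
Smallest max regret = 160 → A2.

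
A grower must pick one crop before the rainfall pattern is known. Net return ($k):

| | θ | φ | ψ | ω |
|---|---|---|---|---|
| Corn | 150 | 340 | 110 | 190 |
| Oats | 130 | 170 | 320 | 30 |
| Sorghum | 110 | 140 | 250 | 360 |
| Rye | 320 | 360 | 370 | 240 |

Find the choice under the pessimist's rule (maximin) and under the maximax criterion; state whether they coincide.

maximin → Rye; maximax → Rye (agree)

Row minima: Corn=110, Oats=30, Sorghum=110, Rye=240
Best worst-case = 240 → Rye.
Row maxima: Corn=340, Oats=320, Sorghum=360, Rye=370
Best best-case = 370 → Rye.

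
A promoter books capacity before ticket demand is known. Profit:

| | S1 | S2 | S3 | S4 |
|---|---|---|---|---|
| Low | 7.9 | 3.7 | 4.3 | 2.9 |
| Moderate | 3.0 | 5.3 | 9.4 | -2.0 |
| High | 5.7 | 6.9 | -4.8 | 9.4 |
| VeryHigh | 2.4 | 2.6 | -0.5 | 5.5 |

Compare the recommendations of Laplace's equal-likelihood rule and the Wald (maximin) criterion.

Row averages: Low=4.7, Moderate=3.925, High=4.3, VeryHigh=2.5
Highest average = 4.7 → Low.
Row minima: Low=2.9, Moderate=-2.0, High=-4.8, VeryHigh=-0.5
Best worst-case = 2.9 → Low.

laplace → Low; maximin → Low (agree)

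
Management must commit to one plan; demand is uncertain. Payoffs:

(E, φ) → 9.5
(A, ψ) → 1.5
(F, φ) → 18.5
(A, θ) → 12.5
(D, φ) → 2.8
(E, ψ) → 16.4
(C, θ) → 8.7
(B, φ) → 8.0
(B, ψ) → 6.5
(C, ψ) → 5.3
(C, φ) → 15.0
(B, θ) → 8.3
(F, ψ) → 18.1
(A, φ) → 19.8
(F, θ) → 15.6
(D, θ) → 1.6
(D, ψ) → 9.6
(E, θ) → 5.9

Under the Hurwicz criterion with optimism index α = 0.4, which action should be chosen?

F

A: 0.4·19.8 + 0.6·1.5 = 8.82
B: 0.4·8.3 + 0.6·6.5 = 7.22
C: 0.4·15.0 + 0.6·5.3 = 9.18
D: 0.4·9.6 + 0.6·1.6 = 4.8
E: 0.4·16.4 + 0.6·5.9 = 10.1
F: 0.4·18.5 + 0.6·15.6 = 16.76
Highest Hurwicz score = 16.76 → F.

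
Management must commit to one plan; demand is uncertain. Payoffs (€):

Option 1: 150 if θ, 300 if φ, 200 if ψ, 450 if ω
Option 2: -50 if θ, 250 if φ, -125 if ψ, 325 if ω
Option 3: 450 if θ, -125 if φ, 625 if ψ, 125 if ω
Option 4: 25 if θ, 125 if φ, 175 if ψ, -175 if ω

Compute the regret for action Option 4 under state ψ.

Best payoff under ψ is 625.
Regret = 625 − 175 = 450.

450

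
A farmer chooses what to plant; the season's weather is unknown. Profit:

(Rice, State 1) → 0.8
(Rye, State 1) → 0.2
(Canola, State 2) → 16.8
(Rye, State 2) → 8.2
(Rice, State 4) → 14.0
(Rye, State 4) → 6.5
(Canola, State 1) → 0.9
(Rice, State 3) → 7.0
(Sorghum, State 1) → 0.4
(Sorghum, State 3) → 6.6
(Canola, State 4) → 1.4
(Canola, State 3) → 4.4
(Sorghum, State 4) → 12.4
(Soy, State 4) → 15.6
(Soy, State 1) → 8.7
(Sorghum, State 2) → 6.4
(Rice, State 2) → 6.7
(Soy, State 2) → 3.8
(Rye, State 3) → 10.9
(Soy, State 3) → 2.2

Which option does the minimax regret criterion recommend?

Column bests: State 1=8.7, State 2=16.8, State 3=10.9, State 4=15.6.
Rice regrets: 7.9, 10.1, 3.9, 1.6 → max 10.1
Canola regrets: 7.8, 0.0, 6.5, 14.2 → max 14.2
Rye regrets: 8.5, 8.6, 0.0, 9.1 → max 9.1
Soy regrets: 0.0, 13.0, 8.7, 0.0 → max 13.0
Sorghum regrets: 8.3, 10.4, 4.3, 3.2 → max 10.4
Smallest max regret = 9.1 → Rye.

Rye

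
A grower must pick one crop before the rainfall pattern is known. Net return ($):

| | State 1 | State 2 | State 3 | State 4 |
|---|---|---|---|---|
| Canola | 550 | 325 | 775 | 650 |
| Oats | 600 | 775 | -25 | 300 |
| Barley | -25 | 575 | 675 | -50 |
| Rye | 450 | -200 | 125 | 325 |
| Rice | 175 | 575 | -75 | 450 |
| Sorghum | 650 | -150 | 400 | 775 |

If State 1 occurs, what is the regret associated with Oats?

Best payoff under State 1 is 650.
Regret = 650 − 600 = 50.

50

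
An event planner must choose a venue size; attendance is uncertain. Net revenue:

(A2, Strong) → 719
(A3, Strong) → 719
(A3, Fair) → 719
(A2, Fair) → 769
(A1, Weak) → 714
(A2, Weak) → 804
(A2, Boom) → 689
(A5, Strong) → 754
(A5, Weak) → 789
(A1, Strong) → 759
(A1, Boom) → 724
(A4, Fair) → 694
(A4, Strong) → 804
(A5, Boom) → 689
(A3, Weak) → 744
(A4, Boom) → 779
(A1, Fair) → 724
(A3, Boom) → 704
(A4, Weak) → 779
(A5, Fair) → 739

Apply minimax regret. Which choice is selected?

A4

Column bests: Weak=804, Fair=769, Strong=804, Boom=779.
A1 regrets: 90, 45, 45, 55 → max 90
A2 regrets: 0, 0, 85, 90 → max 90
A3 regrets: 60, 50, 85, 75 → max 85
A4 regrets: 25, 75, 0, 0 → max 75
A5 regrets: 15, 30, 50, 90 → max 90
Smallest max regret = 75 → A4.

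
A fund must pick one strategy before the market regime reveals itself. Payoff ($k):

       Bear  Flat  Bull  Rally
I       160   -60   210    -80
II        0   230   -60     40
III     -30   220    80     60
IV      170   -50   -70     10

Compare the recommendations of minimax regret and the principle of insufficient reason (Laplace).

minimax regret → III; laplace → III (agree)

Column bests: Bear=170, Flat=230, Bull=210, Rally=60.
I regrets: 10, 290, 0, 140 → max 290
II regrets: 170, 0, 270, 20 → max 270
III regrets: 200, 10, 130, 0 → max 200
IV regrets: 0, 280, 280, 50 → max 280
Smallest max regret = 200 → III.
Row averages: I=57.5, II=52.5, III=82.5, IV=15
Highest average = 82.5 → III.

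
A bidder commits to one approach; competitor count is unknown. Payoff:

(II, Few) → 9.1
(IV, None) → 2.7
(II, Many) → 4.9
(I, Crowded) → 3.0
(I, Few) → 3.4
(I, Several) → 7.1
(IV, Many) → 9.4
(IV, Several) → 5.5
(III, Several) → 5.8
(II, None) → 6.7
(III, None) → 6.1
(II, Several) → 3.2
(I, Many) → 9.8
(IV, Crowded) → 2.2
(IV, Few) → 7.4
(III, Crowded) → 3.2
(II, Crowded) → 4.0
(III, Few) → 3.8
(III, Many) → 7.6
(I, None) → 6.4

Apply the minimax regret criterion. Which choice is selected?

Column bests: None=6.7, Few=9.1, Several=7.1, Many=9.8, Crowded=4.0.
I regrets: 0.3, 5.7, 0.0, 0.0, 1.0 → max 5.7
II regrets: 0.0, 0.0, 3.9, 4.9, 0.0 → max 4.9
III regrets: 0.6, 5.3, 1.3, 2.2, 0.8 → max 5.3
IV regrets: 4.0, 1.7, 1.6, 0.4, 1.8 → max 4.0
Smallest max regret = 4.0 → IV.

IV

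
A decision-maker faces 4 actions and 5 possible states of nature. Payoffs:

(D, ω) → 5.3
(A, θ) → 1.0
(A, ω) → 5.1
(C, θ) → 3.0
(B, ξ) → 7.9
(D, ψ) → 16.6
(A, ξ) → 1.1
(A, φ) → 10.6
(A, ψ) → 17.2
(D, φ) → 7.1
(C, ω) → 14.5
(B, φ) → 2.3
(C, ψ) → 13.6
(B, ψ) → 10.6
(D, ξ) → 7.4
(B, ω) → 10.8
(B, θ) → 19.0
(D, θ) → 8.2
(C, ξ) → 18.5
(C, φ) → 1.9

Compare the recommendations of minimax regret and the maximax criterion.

minimax regret → B; maximax → B (agree)

Column bests: θ=19.0, φ=10.6, ψ=17.2, ω=14.5, ξ=18.5.
A regrets: 18.0, 0.0, 0.0, 9.4, 17.4 → max 18.0
B regrets: 0.0, 8.3, 6.6, 3.7, 10.6 → max 10.6
C regrets: 16.0, 8.7, 3.6, 0.0, 0.0 → max 16.0
D regrets: 10.8, 3.5, 0.6, 9.2, 11.1 → max 11.1
Smallest max regret = 10.6 → B.
Row maxima: A=17.2, B=19.0, C=18.5, D=16.6
Best best-case = 19.0 → B.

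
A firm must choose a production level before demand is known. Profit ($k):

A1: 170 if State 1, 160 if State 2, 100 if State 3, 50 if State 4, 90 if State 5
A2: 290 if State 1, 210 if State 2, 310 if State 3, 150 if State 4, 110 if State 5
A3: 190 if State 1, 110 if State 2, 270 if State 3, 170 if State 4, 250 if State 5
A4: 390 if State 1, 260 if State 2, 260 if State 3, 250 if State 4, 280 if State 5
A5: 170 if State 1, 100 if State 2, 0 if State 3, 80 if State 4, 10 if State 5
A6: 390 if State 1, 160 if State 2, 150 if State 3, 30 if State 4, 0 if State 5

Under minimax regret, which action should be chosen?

A4

Column bests: State 1=390, State 2=260, State 3=310, State 4=250, State 5=280.
A1 regrets: 220, 100, 210, 200, 190 → max 220
A2 regrets: 100, 50, 0, 100, 170 → max 170
A3 regrets: 200, 150, 40, 80, 30 → max 200
A4 regrets: 0, 0, 50, 0, 0 → max 50
A5 regrets: 220, 160, 310, 170, 270 → max 310
A6 regrets: 0, 100, 160, 220, 280 → max 280
Smallest max regret = 50 → A4.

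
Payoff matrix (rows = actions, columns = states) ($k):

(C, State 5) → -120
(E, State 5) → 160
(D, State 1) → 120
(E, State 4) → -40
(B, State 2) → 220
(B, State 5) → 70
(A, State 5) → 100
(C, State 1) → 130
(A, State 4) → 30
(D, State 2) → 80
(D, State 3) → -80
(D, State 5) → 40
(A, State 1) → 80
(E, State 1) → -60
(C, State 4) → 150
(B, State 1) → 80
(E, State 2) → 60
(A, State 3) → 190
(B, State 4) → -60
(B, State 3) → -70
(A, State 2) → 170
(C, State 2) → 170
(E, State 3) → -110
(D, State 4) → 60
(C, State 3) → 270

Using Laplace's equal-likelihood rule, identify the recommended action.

C

Row averages: A=114, B=48, C=120, D=44, E=2
Highest average = 120 → C.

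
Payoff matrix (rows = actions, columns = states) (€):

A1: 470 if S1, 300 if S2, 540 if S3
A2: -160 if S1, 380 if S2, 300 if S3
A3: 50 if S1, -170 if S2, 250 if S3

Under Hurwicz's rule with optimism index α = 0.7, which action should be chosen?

A1: 0.7·540 + 0.3·300 = 468
A2: 0.7·380 + 0.3·(-160) = 218
A3: 0.7·250 + 0.3·(-170) = 124
Highest Hurwicz score = 468 → A1.

A1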